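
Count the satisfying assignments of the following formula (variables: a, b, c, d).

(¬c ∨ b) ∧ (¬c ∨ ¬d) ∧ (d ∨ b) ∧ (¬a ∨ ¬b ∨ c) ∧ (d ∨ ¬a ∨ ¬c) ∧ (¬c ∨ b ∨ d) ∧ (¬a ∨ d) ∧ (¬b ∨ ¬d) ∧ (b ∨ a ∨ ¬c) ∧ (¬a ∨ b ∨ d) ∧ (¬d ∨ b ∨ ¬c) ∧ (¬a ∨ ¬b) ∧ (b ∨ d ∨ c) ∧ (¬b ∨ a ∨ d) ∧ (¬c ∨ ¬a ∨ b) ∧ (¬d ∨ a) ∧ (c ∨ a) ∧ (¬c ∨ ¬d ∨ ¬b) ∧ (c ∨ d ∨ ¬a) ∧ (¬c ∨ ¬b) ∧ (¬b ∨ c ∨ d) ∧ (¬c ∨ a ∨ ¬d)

There are 2^4 = 16 truth assignments over (a, b, c, d).
Check each against the 22 clauses (columns in the order a, b, c, d):
  F F F F  ✗ fails (d ∨ b)
  F F F T  ✗ fails (¬d ∨ a)
  F F T F  ✗ fails (¬c ∨ b)
  F F T T  ✗ fails (¬c ∨ b)
  F T F F  ✗ fails (¬b ∨ a ∨ d)
  F T F T  ✗ fails (¬b ∨ ¬d)
  F T T F  ✗ fails (¬b ∨ a ∨ d)
  F T T T  ✗ fails (¬c ∨ ¬d)
  T F F F  ✗ fails (d ∨ b)
  T F F T  ✓ satisfies all
  T F T F  ✗ fails (¬c ∨ b)
  T F T T  ✗ fails (¬c ∨ b)
  T T F F  ✗ fails (¬a ∨ ¬b ∨ c)
  T T F T  ✗ fails (¬a ∨ ¬b ∨ c)
  T T T F  ✗ fails (d ∨ ¬a ∨ ¬c)
  T T T T  ✗ fails (¬c ∨ ¬d)
1 of the 16 rows is a model.

1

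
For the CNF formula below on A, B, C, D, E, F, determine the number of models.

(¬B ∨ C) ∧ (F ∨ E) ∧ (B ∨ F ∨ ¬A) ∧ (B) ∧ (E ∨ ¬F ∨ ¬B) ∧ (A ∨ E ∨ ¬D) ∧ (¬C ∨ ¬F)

There are 2^6 = 64 truth assignments over (A, B, C, D, E, F).
Split on D. With D = True, the clauses containing D are satisfied and ¬D drops from the rest; 2 of the 2^5 = 32 assignments to the other variables satisfy what remains.
With D = False, by the same count on the reduced clause set, 2 assignments work.
Total: 2 + 2 = 4.

4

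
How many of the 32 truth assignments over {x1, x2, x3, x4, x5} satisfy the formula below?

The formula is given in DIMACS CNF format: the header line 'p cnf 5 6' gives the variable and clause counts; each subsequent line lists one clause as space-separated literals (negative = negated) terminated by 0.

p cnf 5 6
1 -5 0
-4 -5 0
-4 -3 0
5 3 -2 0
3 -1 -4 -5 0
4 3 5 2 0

10

There are 2^5 = 32 truth assignments over (x1, x2, x3, x4, x5).
Split on x5. With x5 = True, the clauses containing x5 are satisfied and ¬x5 drops from the rest; 4 of the 2^4 = 16 assignments to the other variables satisfy what remains.
With x5 = False, by the same count on the reduced clause set, 6 assignments work.
Total: 4 + 6 = 10.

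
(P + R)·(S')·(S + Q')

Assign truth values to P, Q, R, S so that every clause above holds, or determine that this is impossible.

P=1; Q=0; R=1; S=0

From the singleton clause (S'), S = 0.
From the singleton clause (Q'), Q = 0.
Suppose P = 1.
All clauses hold; R can take either value.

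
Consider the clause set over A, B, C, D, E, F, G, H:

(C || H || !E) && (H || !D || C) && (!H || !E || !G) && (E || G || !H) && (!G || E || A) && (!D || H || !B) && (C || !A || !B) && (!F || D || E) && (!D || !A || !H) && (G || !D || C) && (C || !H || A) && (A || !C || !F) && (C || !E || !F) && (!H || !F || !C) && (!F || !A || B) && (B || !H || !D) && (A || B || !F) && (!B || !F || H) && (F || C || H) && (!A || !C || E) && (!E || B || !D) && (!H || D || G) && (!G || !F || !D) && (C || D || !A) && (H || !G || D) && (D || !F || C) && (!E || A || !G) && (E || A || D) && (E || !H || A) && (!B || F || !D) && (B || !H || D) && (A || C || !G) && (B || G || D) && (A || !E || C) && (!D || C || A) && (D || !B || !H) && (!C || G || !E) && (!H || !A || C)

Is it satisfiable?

Try C = true.
Try A = false.
Unit clause (!F) forces F = false.
Try G = false.
Unit clause (!E) forces E = false.
Unit clause (!H) forces H = false.
Unit clause (D) forces D = true.
Unit clause (!B) forces B = false.
All clauses are satisfied.
A satisfying assignment: A: false,  B: false,  C: true,  D: true,  E: false,  F: false,  G: false,  H: false.

Yes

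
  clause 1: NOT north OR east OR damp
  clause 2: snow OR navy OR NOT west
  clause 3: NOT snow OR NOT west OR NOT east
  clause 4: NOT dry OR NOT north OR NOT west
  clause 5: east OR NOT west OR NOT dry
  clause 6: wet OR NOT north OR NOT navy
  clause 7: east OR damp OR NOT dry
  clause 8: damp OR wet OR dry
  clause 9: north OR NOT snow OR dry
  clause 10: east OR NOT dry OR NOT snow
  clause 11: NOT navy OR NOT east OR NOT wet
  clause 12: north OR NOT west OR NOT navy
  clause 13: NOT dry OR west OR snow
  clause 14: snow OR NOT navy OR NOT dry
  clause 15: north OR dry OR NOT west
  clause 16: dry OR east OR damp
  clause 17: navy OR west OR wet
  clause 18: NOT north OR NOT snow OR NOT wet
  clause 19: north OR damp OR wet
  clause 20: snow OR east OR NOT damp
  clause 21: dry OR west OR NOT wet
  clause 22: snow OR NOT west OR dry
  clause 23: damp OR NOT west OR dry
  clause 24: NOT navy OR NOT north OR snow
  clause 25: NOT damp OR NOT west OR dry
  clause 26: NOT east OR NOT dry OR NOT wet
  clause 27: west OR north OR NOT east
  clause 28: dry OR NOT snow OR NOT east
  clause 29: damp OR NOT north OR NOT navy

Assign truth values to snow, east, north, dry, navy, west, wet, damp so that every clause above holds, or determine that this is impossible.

UNSATISFIABLE

Try north = false.
Try snow = false.
Try navy = true.
(NOT west) alone gives west = false.
(NOT dry) alone gives dry = false.
(NOT wet) alone gives wet = false.
(damp) alone gives damp = true.
(east) alone gives east = true.
But (NOT east) is also a unit clause — contradiction.
Backtrack on navy: now try navy = false.
(NOT west) alone gives west = false.
(NOT dry) alone gives dry = false.
(wet) alone gives wet = true.
But (NOT wet) is also a unit clause — contradiction.
Both values of navy lead to a conflict.
Backtrack on snow: now try snow = true.
(dry) alone gives dry = true.
(east) alone gives east = true.
(NOT west) alone gives west = false.
But (west) is also a unit clause — contradiction.
Both values of snow lead to a conflict.
Backtrack on north: now try north = true.
Try east = true.
Try snow = false.
(NOT navy) alone gives navy = false.
(NOT west) alone gives west = false.
(NOT dry) alone gives dry = false.
(wet) alone gives wet = true.
But (NOT wet) is also a unit clause — contradiction.
Backtrack on snow: now try snow = true.
(NOT west) alone gives west = false.
(NOT wet) alone gives wet = false.
(NOT navy) alone gives navy = false.
But (navy) is also a unit clause — contradiction.
Both values of snow lead to a conflict.
Backtrack on east: now try east = false.
(damp) alone gives damp = true.
(snow) alone gives snow = true.
(NOT dry) alone gives dry = false.
(NOT wet) alone gives wet = false.
(NOT navy) alone gives navy = false.
(west) alone gives west = true.
But (NOT west) is also a unit clause — contradiction.
Both values of east lead to a conflict.
Both values of north lead to a conflict.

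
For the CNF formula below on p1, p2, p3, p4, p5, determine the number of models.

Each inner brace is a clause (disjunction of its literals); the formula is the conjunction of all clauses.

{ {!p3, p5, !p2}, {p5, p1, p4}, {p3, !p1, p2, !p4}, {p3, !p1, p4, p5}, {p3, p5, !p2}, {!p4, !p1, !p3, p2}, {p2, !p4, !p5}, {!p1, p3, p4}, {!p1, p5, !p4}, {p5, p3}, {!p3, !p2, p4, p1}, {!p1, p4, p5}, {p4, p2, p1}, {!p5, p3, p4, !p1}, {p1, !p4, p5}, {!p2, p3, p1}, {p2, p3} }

5

There are 2^5 = 32 truth assignments over (p1, p2, p3, p4, p5).
Split on p1. With p1 = true, the clauses containing p1 are satisfied and !p1 drops from the rest; 4 of the 2^4 = 16 assignments to the other variables satisfy what remains.
With p1 = false, by the same count on the reduced clause set, 1 assignment works.
(One model: p1=F, p2=T, p3=T, p4=T, p5=T.)
Total: 4 + 1 = 5.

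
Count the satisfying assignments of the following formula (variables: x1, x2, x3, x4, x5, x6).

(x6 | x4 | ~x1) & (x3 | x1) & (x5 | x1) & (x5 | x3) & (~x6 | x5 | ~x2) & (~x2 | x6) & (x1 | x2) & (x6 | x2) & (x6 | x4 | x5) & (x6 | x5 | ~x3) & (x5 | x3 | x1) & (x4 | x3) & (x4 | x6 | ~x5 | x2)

There are 2^6 = 64 truth assignments over (x1, x2, x3, x4, x5, x6).
Split on x5. With x5 = 1, the clauses containing x5 are satisfied and ~x5 drops from the rest; 8 of the 2^5 = 32 assignments to the other variables satisfy what remains.
With x5 = 0, by the same count on the reduced clause set, 2 assignments work.
Total: 8 + 2 = 10.

10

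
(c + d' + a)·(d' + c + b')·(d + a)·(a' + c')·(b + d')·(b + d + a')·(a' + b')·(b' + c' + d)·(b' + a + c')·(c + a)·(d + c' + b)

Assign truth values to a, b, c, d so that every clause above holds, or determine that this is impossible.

Case d = 1:
(b) alone gives b = 1.
(c) alone gives c = 1.
(a') alone gives a = 0.
That conflicts with the unit clause (a).
That branch fails; take d = 0 instead.
(a) alone gives a = 1.
(c') alone gives c = 0.
(b) alone gives b = 1.
That conflicts with the unit clause (b').
Neither d = 1 nor d = 0 works.

UNSATISFIABLE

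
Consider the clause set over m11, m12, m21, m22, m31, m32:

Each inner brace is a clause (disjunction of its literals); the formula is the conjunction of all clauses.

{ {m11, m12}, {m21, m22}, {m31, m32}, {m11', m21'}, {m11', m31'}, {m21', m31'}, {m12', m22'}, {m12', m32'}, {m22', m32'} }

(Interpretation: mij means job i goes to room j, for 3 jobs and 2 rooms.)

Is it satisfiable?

Suppose m11 = 1.
The clause (m21') is unit, so m21 = 0.
The clause (m22) is unit, so m22 = 1.
The clause (m31') is unit, so m31 = 0.
The clause (m32) is unit, so m32 = 1.
That conflicts with the unit clause (m32').
That branch fails; take m11 = 0 instead.
The clause (m12) is unit, so m12 = 1.
The clause (m22') is unit, so m22 = 0.
The clause (m21) is unit, so m21 = 1.
The clause (m31') is unit, so m31 = 0.
The clause (m32) is unit, so m32 = 1.
That conflicts with the unit clause (m32').
Neither m11 = 1 nor m11 = 0 works.
No assignment satisfies every clause.

No, unsatisfiable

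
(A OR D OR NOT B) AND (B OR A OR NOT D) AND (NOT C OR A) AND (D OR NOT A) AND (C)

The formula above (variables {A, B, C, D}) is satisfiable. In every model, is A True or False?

Suppose A = false.
From the singleton clause (NOT C), C = false.
That conflicts with the unit clause (C).
So every satisfying assignment has A = True.

True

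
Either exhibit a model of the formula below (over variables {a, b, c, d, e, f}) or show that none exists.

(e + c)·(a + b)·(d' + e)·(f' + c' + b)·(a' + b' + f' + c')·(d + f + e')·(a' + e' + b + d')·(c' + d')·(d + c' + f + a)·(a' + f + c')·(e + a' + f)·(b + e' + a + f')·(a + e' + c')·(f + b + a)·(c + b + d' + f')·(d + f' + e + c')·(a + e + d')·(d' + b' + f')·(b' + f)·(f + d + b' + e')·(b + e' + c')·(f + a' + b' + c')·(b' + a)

Branch on e: set e = 1.
Branch on a: set a = 1.
Branch on d: set d = 0.
From the singleton clause (f), f = 1.
Branch on c: set c = 0.
Every clause is now satisfied; b is unconstrained.

a: 1,  b: 0,  c: 0,  d: 0,  e: 1,  f: 1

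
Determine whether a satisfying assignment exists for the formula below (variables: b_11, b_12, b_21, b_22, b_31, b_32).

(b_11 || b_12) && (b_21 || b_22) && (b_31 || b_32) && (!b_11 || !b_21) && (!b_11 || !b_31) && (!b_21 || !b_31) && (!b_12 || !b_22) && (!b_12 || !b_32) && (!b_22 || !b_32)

Case b_11 = true:
Unit clause (!b_21) forces b_21 = false.
Unit clause (b_22) forces b_22 = true.
Unit clause (!b_31) forces b_31 = false.
Unit clause (b_32) forces b_32 = true.
That conflicts with the unit clause (!b_32).
Undo b_11 and try b_11 = false.
Unit clause (b_12) forces b_12 = true.
Unit clause (!b_22) forces b_22 = false.
Unit clause (b_21) forces b_21 = true.
Unit clause (!b_31) forces b_31 = false.
Unit clause (b_32) forces b_32 = true.
That conflicts with the unit clause (!b_32).
Either choice for b_11 ends in contradiction.
No assignment satisfies every clause.

No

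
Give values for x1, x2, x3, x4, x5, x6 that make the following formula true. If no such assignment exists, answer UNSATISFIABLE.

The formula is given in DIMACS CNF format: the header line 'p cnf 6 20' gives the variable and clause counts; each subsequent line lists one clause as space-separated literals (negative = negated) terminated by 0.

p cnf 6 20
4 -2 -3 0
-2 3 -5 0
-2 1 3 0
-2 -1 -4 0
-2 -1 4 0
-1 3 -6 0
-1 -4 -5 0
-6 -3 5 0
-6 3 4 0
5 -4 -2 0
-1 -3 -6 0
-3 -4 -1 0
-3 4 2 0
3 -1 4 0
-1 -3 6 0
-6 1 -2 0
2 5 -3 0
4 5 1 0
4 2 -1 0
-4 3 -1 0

Suppose x4 = True.
Suppose x2 = False.
Suppose x1 = False.
Suppose x5 = False.
(¬x3) alone gives x3 = False.
Every clause is now satisfied; x6 is unconstrained.

x1=False, x2=False, x3=False, x4=True, x5=False, x6=True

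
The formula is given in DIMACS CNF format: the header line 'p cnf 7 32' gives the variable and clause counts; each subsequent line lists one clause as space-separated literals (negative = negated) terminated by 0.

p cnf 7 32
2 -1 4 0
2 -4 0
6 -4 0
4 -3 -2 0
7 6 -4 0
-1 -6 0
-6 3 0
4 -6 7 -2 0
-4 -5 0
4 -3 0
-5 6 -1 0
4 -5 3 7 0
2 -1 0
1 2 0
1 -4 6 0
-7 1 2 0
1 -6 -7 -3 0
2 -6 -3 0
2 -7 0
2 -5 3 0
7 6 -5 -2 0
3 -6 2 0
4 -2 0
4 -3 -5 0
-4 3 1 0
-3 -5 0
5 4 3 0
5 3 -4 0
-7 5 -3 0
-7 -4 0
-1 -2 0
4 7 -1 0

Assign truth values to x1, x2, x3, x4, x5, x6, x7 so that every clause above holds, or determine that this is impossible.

x1: False, x2: True, x3: True, x4: True, x5: False, x6: True, x7: False

Try x2 = True.
Unit clause (x4) forces x4 = True.
Unit clause (x6) forces x6 = True.
Unit clause (¬x1) forces x1 = False.
Unit clause (x3) forces x3 = True.
Unit clause (¬x5) forces x5 = False.
Unit clause (¬x7) forces x7 = False.
All clauses are satisfied.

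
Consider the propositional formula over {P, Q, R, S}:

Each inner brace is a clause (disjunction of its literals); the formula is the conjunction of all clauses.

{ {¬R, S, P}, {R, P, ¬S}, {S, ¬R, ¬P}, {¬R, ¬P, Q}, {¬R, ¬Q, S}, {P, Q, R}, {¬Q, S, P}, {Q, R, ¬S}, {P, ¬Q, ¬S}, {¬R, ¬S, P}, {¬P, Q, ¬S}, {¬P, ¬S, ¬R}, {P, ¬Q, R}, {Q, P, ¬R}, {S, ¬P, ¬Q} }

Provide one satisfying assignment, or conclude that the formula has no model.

P: True, Q: False, R: False, S: False

Suppose R = False.
Suppose P = True.
Suppose Q = False.
Unit clause (¬S) forces S = False.
All clauses are satisfied.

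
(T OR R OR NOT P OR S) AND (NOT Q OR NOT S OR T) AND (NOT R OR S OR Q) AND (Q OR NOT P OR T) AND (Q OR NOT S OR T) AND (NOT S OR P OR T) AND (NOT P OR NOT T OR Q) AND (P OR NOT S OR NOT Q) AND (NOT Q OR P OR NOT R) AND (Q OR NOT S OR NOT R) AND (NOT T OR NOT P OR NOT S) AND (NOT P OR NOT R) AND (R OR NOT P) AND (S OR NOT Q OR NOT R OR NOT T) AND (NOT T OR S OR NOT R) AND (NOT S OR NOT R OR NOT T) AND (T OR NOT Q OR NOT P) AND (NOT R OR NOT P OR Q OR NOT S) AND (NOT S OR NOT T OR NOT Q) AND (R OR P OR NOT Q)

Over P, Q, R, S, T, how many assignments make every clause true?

3

There are 2^5 = 32 truth assignments over (P, Q, R, S, T).
Split on R. With R = true, the clauses containing R are satisfied and NOT R drops from the rest; 0 of the 2^4 = 16 assignments to the other variables satisfy what remains.
With R = false, by the same count on the reduced clause set, 3 assignments work.
(One model: P=F, Q=F, R=F, S=F, T=F.)
Total: 0 + 3 = 3.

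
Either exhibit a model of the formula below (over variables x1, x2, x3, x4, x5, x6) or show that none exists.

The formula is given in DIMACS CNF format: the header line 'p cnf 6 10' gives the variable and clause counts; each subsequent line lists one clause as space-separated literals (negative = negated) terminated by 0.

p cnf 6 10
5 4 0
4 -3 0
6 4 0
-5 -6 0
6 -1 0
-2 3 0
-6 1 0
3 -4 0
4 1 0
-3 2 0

Case x5 = False:
The clause (x4) is unit, so x4 = True.
The clause (x3) is unit, so x3 = True.
The clause (x2) is unit, so x2 = True.
Case x6 = False:
The clause (¬x1) is unit, so x1 = False.
All clauses are satisfied.

x1: False, x2: True, x3: True, x4: True, x5: False, x6: False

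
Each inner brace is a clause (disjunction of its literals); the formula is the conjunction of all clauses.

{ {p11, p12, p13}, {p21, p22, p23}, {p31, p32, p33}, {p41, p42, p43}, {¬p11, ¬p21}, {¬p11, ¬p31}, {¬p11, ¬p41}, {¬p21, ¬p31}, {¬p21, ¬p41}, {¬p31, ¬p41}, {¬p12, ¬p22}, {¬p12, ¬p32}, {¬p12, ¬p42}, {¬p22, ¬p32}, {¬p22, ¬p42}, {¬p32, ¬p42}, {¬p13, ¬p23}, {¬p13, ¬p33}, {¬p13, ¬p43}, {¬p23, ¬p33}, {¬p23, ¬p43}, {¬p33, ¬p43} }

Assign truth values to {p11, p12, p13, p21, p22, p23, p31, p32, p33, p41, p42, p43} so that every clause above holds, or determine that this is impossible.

UNSATISFIABLE

Suppose p11 = False.
Suppose p12 = True.
The clause (¬p22) is unit, so p22 = False.
The clause (¬p32) is unit, so p32 = False.
The clause (¬p42) is unit, so p42 = False.
Suppose p21 = True.
The clause (¬p31) is unit, so p31 = False.
The clause (p33) is unit, so p33 = True.
The clause (¬p41) is unit, so p41 = False.
The clause (p43) is unit, so p43 = True.
That conflicts with the unit clause (¬p43).
That branch fails; take p21 = False instead.
The clause (p23) is unit, so p23 = True.
The clause (¬p13) is unit, so p13 = False.
The clause (¬p33) is unit, so p33 = False.
The clause (p31) is unit, so p31 = True.
The clause (¬p41) is unit, so p41 = False.
The clause (p43) is unit, so p43 = True.
That conflicts with the unit clause (¬p43).
Either choice for p21 ends in contradiction.
That branch fails; take p12 = False instead.
The clause (p13) is unit, so p13 = True.
The clause (¬p23) is unit, so p23 = False.
The clause (¬p33) is unit, so p33 = False.
The clause (¬p43) is unit, so p43 = False.
Suppose p21 = True.
The clause (¬p31) is unit, so p31 = False.
The clause (p32) is unit, so p32 = True.
The clause (¬p41) is unit, so p41 = False.
The clause (p42) is unit, so p42 = True.
That conflicts with the unit clause (¬p42).
That branch fails; take p21 = False instead.
The clause (p22) is unit, so p22 = True.
The clause (¬p32) is unit, so p32 = False.
The clause (p31) is unit, so p31 = True.
The clause (¬p41) is unit, so p41 = False.
The clause (p42) is unit, so p42 = True.
That conflicts with the unit clause (¬p42).
Either choice for p21 ends in contradiction.
Either choice for p12 ends in contradiction.
That branch fails; take p11 = True instead.
The clause (¬p21) is unit, so p21 = False.
The clause (¬p31) is unit, so p31 = False.
The clause (¬p41) is unit, so p41 = False.
Suppose p22 = True.
The clause (¬p12) is unit, so p12 = False.
The clause (¬p32) is unit, so p32 = False.
The clause (p33) is unit, so p33 = True.
The clause (¬p42) is unit, so p42 = False.
The clause (p43) is unit, so p43 = True.
That conflicts with the unit clause (¬p43).
That branch fails; take p22 = False instead.
The clause (p23) is unit, so p23 = True.
The clause (¬p13) is unit, so p13 = False.
The clause (¬p33) is unit, so p33 = False.
The clause (p32) is unit, so p32 = True.
The clause (¬p12) is unit, so p12 = False.
The clause (¬p42) is unit, so p42 = False.
The clause (p43) is unit, so p43 = True.
That conflicts with the unit clause (¬p43).
Either choice for p22 ends in contradiction.
Either choice for p11 ends in contradiction.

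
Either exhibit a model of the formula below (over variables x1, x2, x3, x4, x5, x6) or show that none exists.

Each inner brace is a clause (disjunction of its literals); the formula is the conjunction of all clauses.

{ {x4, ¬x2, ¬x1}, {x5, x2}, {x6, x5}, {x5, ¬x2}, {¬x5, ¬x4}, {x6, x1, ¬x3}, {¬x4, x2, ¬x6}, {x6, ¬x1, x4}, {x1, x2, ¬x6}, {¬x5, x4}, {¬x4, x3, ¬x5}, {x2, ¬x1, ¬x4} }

UNSATISFIABLE

Try x5 = True.
Unit clause (¬x4) forces x4 = False.
That conflicts with the unit clause (x4).
That branch fails; take x5 = False instead.
Unit clause (x2) forces x2 = True.
That conflicts with the unit clause (¬x2).
Both values of x5 lead to a conflict.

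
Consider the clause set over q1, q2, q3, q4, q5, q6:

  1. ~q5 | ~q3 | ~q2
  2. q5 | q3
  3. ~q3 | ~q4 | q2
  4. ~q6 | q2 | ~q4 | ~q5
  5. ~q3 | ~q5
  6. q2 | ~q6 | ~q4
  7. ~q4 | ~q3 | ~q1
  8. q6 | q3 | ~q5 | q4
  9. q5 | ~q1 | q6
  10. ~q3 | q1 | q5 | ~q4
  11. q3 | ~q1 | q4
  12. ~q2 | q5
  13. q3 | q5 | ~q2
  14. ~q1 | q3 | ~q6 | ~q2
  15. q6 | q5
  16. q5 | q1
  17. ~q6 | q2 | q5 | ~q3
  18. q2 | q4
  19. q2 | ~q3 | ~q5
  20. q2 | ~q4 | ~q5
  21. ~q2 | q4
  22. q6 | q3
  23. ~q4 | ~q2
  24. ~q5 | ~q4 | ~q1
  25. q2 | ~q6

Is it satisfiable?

Try q5 = 1.
The clause (~q3) is unit, so q3 = 0.
The clause (q6) is unit, so q6 = 1.
The clause (q2) is unit, so q2 = 1.
The clause (~q1) is unit, so q1 = 0.
The clause (q4) is unit, so q4 = 1.
Now (~q4) is unsatisfied and unit — conflict.
So q5 must be the other value — set q5 = 0.
The clause (q3) is unit, so q3 = 1.
The clause (~q2) is unit, so q2 = 0.
The clause (~q4) is unit, so q4 = 0.
Now (q4) is unsatisfied and unit — conflict.
Either choice for q5 ends in contradiction.
No assignment satisfies every clause.

No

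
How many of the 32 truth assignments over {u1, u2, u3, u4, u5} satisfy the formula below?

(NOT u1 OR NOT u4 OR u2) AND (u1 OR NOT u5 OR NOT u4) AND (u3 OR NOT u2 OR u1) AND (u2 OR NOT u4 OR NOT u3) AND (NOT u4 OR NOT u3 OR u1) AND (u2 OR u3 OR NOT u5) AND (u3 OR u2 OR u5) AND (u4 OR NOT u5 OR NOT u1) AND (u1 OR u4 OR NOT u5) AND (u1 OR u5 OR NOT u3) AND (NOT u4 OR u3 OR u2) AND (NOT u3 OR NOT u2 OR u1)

There are 2^5 = 32 truth assignments over (u1, u2, u3, u4, u5).
Split on u2. With u2 = true, the clauses containing u2 are satisfied and NOT u2 drops from the rest; 6 of the 2^4 = 16 assignments to the other variables satisfy what remains.
With u2 = false, by the same count on the reduced clause set, 1 assignment works.
Total: 6 + 1 = 7.

7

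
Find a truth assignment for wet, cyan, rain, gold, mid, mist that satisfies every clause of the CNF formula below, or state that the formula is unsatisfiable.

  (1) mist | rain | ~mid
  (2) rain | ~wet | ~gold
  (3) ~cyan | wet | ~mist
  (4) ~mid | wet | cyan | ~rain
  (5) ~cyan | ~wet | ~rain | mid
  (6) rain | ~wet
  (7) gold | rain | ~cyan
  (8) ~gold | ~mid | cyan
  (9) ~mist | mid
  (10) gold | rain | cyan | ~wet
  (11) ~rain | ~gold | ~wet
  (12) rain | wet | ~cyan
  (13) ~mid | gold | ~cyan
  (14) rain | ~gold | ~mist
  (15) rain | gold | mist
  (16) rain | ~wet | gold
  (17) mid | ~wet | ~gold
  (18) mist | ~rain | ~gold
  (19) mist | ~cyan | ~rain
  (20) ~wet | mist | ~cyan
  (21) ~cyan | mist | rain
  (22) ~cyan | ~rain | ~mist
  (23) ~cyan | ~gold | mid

Try rain = 1.
Try mist = 0.
(~gold) alone gives gold = 0.
(~cyan) alone gives cyan = 0.
Try mid = 0.
Every clause is now satisfied; wet is unconstrained.

wet ↦ 1; cyan ↦ 0; rain ↦ 1; gold ↦ 0; mid ↦ 0; mist ↦ 0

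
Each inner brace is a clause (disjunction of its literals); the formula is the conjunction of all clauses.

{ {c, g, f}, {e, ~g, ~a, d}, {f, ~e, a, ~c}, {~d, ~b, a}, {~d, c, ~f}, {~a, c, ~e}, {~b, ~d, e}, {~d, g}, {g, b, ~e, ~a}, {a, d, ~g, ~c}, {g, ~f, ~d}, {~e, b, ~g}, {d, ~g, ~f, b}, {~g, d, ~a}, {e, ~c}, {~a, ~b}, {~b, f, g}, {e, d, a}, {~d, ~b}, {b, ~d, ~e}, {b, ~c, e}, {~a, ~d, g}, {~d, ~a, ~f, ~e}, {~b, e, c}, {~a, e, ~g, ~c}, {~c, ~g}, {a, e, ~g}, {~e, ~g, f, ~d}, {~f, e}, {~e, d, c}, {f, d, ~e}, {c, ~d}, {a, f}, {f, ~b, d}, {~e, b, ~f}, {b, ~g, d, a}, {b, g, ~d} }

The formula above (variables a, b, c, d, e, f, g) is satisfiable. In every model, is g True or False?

Suppose g = 1.
The clause (~c) is unit, so c = 0.
The clause (~d) is unit, so d = 0.
The clause (~a) is unit, so a = 0.
The clause (e) is unit, so e = 1.
Now (~e) is unsatisfied and unit — conflict.
So every satisfying assignment has g = False.

False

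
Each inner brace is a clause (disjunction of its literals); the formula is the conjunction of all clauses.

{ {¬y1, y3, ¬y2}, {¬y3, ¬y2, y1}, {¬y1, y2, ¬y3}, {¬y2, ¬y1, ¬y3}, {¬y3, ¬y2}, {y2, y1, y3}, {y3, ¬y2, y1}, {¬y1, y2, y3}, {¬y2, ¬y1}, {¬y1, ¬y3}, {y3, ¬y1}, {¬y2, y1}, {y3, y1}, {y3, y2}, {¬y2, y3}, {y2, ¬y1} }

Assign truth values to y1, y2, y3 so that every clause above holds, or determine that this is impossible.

y1: False; y2: False; y3: True

Case y3 = True:
The clause (¬y2) is unit, so y2 = False.
The clause (¬y1) is unit, so y1 = False.
Every clause now holds.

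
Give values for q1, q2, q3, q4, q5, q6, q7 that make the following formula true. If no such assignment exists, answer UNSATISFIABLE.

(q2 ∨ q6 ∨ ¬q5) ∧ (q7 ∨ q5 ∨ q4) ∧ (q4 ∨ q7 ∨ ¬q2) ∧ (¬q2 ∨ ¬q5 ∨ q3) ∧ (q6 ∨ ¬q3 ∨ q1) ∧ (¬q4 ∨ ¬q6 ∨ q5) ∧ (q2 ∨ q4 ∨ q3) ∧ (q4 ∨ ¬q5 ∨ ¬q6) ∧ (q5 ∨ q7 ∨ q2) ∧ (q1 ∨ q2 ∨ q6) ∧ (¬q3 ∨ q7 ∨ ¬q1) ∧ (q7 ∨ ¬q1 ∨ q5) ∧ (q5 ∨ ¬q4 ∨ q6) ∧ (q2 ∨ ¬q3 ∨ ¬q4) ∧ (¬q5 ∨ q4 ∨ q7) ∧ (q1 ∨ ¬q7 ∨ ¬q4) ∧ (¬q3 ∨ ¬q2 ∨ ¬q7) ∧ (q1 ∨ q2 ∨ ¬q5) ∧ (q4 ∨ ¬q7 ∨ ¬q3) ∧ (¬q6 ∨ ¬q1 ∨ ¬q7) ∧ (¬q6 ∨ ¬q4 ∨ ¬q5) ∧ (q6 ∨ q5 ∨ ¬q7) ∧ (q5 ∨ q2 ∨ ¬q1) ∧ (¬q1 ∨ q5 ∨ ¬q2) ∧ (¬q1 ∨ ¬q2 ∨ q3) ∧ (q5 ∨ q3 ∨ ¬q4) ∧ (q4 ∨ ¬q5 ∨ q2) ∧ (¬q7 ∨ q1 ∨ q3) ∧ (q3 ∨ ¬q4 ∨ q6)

UNSATISFIABLE

Branch on q2: set q2 = True.
Branch on q4: set q4 = True.
Branch on q5: set q5 = False.
From the singleton clause (¬q6), q6 = False.
Now (q6) is unsatisfied and unit — conflict.
That branch fails; take q5 = True instead.
From the singleton clause (q3), q3 = True.
From the singleton clause (¬q7), q7 = False.
From the singleton clause (¬q1), q1 = False.
From the singleton clause (q6), q6 = True.
Now (¬q6) is unsatisfied and unit — conflict.
Neither q5 = True nor q5 = False works.
That branch fails; take q4 = False instead.
From the singleton clause (q7), q7 = True.
From the singleton clause (¬q3), q3 = False.
From the singleton clause (¬q5), q5 = False.
From the singleton clause (q6), q6 = True.
From the singleton clause (¬q1), q1 = False.
Now (q1) is unsatisfied and unit — conflict.
Neither q4 = True nor q4 = False works.
That branch fails; take q2 = False instead.
Branch on q6: set q6 = True.
Branch on q4: set q4 = False.
From the singleton clause (q3), q3 = True.
From the singleton clause (¬q5), q5 = False.
From the singleton clause (q7), q7 = True.
Now (¬q7) is unsatisfied and unit — conflict.
That branch fails; take q4 = True instead.
From the singleton clause (q5), q5 = True.
Now (¬q5) is unsatisfied and unit — conflict.
Neither q4 = True nor q4 = False works.
That branch fails; take q6 = False instead.
From the singleton clause (¬q5), q5 = False.
From the singleton clause (q7), q7 = True.
Now (¬q7) is unsatisfied and unit — conflict.
Neither q6 = True nor q6 = False works.
Neither q2 = True nor q2 = False works.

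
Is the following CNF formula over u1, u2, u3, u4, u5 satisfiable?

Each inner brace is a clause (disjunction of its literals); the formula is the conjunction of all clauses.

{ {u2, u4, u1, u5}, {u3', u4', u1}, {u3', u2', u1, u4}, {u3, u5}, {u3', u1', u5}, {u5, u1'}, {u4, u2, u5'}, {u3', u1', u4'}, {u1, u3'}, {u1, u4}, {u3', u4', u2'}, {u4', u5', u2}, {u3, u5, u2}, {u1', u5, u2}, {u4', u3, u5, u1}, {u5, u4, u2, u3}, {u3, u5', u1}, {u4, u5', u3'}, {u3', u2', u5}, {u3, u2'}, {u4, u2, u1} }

Try u3 = 1.
Unit clause (u1) forces u1 = 1.
Unit clause (u5) forces u5 = 1.
Unit clause (u4') forces u4 = 0.
That conflicts with the unit clause (u4).
Backtrack on u3: now try u3 = 0.
Unit clause (u5) forces u5 = 1.
Unit clause (u1) forces u1 = 1.
Unit clause (u2') forces u2 = 0.
Unit clause (u4) forces u4 = 1.
That conflicts with the unit clause (u4').
Neither u3 = 1 nor u3 = 0 works.
No assignment satisfies every clause.

Unsatisfiable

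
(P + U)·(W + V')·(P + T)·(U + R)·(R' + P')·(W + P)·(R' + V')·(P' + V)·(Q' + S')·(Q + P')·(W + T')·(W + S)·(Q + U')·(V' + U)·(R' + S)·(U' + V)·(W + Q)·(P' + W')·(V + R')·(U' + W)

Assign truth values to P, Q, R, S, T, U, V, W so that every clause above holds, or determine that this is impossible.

P=0; Q=1; R=0; S=0; T=1; U=1; V=1; W=1

Try P = 0.
Unit clause (U) forces U = 1.
Unit clause (T) forces T = 1.
Unit clause (W) forces W = 1.
Unit clause (Q) forces Q = 1.
Unit clause (S') forces S = 0.
Unit clause (R') forces R = 0.
Unit clause (V) forces V = 1.
All clauses are satisfied.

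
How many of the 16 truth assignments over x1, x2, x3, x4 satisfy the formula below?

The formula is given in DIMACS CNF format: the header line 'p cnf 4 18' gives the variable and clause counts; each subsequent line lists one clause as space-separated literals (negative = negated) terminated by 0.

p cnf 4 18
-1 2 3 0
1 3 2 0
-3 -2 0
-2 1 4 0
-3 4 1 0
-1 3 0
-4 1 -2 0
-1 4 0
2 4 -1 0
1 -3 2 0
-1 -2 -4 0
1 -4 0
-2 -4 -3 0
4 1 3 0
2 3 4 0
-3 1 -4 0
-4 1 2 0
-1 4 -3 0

1

There are 2^4 = 16 truth assignments over (x1, x2, x3, x4).
Split on x2. With x2 = True, the clauses containing x2 are satisfied and ¬x2 drops from the rest; 0 of the 2^3 = 8 assignments to the other variables satisfy what remains.
With x2 = False, by the same count on the reduced clause set, 1 assignment works.
(One model: x1=T, x2=F, x3=T, x4=T.)
Total: 0 + 1 = 1.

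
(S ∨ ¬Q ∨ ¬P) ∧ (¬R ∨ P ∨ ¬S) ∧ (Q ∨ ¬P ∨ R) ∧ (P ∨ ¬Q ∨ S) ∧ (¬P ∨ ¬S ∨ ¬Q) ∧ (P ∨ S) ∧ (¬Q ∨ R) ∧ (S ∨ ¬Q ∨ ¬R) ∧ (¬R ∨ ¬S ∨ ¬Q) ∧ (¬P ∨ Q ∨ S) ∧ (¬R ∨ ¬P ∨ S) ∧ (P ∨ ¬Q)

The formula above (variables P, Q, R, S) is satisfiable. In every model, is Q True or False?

Suppose Q = True.
Unit clause (R) forces R = True.
Unit clause (S) forces S = True.
But (¬S) is also a unit clause — contradiction.
So every satisfying assignment has Q = False.

False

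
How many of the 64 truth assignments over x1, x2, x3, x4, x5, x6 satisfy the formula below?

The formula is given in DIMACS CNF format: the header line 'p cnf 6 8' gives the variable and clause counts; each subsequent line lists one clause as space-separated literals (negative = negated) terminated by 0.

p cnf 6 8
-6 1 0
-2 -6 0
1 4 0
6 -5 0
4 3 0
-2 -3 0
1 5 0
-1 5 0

There are 2^6 = 64 truth assignments over (x1, x2, x3, x4, x5, x6).
Split on x2. With x2 = True, the clauses containing x2 are satisfied and ¬x2 drops from the rest; 0 of the 2^5 = 32 assignments to the other variables satisfy what remains.
With x2 = False, by the same count on the reduced clause set, 3 assignments work.
(One model: x1=T, x2=F, x3=F, x4=T, x5=T, x6=T.)
Total: 0 + 3 = 3.

3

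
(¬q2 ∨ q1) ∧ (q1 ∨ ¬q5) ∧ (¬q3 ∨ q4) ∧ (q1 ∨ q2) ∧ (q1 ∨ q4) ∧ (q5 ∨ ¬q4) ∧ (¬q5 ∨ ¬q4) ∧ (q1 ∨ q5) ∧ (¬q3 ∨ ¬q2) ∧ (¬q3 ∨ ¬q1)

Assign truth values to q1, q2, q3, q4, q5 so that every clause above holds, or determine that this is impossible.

Branch on q2: set q2 = True.
Unit clause (q1) forces q1 = True.
Unit clause (¬q3) forces q3 = False.
Branch on q5: set q5 = False.
Unit clause (¬q4) forces q4 = False.
Every clause now holds.

q1=True,  q2=True,  q3=False,  q4=False,  q5=False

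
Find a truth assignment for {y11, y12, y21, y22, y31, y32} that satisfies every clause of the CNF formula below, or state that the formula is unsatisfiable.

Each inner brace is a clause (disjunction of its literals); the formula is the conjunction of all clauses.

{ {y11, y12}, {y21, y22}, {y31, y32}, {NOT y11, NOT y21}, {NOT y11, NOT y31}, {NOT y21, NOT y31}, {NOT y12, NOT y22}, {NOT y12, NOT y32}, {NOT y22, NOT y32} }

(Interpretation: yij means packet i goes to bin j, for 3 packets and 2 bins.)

Try y11 = true.
(NOT y21) alone gives y21 = false.
(y22) alone gives y22 = true.
(NOT y31) alone gives y31 = false.
(y32) alone gives y32 = true.
Now (NOT y32) is unsatisfied and unit — conflict.
Undo y11 and try y11 = false.
(y12) alone gives y12 = true.
(NOT y22) alone gives y22 = false.
(y21) alone gives y21 = true.
(NOT y31) alone gives y31 = false.
(y32) alone gives y32 = true.
Now (NOT y32) is unsatisfied and unit — conflict.
Both values of y11 lead to a conflict.

UNSATISFIABLE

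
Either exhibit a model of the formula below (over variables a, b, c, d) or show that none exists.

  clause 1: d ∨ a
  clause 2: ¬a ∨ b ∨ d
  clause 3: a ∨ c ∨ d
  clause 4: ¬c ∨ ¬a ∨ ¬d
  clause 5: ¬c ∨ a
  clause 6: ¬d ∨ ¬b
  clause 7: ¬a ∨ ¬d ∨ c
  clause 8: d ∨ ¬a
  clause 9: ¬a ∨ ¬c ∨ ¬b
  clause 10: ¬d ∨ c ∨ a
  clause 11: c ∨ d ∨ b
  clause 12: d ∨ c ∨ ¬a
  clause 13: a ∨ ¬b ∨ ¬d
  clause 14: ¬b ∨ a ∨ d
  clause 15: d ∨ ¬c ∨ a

Try d = True.
From the singleton clause (¬b), b = False.
Try c = False.
From the singleton clause (¬a), a = False.
Now (a) is unsatisfied and unit — conflict.
Undo c and try c = True.
From the singleton clause (¬a), a = False.
Now (a) is unsatisfied and unit — conflict.
Either choice for c ends in contradiction.
Undo d and try d = False.
From the singleton clause (a), a = True.
Now (¬a) is unsatisfied and unit — conflict.
Either choice for d ends in contradiction.

UNSATISFIABLE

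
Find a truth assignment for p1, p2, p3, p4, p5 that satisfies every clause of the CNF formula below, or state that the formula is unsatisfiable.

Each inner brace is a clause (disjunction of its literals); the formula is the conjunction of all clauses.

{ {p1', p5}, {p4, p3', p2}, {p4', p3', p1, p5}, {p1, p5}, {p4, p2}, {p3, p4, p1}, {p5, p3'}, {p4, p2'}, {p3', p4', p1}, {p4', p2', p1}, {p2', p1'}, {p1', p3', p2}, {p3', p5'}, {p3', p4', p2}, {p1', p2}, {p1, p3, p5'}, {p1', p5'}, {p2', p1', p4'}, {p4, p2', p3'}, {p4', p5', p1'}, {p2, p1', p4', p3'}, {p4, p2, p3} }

UNSATISFIABLE

Suppose p1 = 0.
(p5) alone gives p5 = 1.
(p3') alone gives p3 = 0.
Now (p3) is unsatisfied and unit — conflict.
Undo p1 and try p1 = 1.
(p5) alone gives p5 = 1.
Now (p5') is unsatisfied and unit — conflict.
Both values of p1 lead to a conflict.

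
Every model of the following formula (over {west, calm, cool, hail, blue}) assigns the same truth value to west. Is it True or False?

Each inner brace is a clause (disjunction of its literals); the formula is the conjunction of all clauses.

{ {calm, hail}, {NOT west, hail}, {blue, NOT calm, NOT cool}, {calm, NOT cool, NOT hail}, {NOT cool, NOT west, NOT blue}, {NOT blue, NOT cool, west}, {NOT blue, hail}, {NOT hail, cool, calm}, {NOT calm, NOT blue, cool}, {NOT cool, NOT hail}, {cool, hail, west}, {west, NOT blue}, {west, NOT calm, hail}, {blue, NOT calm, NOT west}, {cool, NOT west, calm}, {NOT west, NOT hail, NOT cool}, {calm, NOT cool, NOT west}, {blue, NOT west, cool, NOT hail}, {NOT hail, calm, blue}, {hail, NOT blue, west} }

False

Suppose west = true.
From the singleton clause (hail), hail = true.
From the singleton clause (NOT cool), cool = false.
From the singleton clause (calm), calm = true.
From the singleton clause (NOT blue), blue = false.
But (blue) is also a unit clause — contradiction.
So every satisfying assignment has west = False.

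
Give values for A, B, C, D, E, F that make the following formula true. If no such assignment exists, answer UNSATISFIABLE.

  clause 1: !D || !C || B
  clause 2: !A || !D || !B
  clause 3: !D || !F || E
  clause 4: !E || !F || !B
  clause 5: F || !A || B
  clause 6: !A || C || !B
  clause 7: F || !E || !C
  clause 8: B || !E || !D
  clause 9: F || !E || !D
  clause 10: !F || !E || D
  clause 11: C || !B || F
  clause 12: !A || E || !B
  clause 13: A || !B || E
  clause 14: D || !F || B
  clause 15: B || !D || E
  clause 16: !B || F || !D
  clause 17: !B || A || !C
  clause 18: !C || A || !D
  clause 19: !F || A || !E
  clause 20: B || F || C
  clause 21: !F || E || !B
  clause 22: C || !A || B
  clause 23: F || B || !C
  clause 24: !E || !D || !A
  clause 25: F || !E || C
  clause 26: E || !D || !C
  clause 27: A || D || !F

UNSATISFIABLE

Case D = false:
Case F = false:
Case A = false:
Case E = false:
From the singleton clause (!B), B = false.
From the singleton clause (C), C = true.
That conflicts with the unit clause (!C).
Undo E and try E = true.
From the singleton clause (!C), C = false.
That conflicts with the unit clause (C).
Both values of E lead to a conflict.
Undo A and try A = true.
From the singleton clause (B), B = true.
From the singleton clause (C), C = true.
From the singleton clause (!E), E = false.
That conflicts with the unit clause (E).
Both values of A lead to a conflict.
Undo F and try F = true.
From the singleton clause (!E), E = false.
From the singleton clause (B), B = true.
That conflicts with the unit clause (!B).
Both values of F lead to a conflict.
Undo D and try D = true.
Case C = false:
Case A = false:
Case F = false:
From the singleton clause (!E), E = false.
From the singleton clause (!B), B = false.
That conflicts with the unit clause (B).
Undo F and try F = true.
From the singleton clause (E), E = true.
That conflicts with the unit clause (!E).
Both values of F lead to a conflict.
Undo A and try A = true.
From the singleton clause (!B), B = false.
That conflicts with the unit clause (B).
Both values of A lead to a conflict.
Undo C and try C = true.
From the singleton clause (B), B = true.
From the singleton clause (!A), A = false.
That conflicts with the unit clause (A).
Both values of C lead to a conflict.
Both values of D lead to a conflict.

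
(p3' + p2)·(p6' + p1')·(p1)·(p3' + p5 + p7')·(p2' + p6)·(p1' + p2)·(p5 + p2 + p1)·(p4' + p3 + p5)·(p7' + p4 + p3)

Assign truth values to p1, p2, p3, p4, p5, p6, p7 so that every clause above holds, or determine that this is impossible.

UNSATISFIABLE

The clause (p1) is unit, so p1 = 1.
The clause (p6') is unit, so p6 = 0.
The clause (p2') is unit, so p2 = 0.
But (p2) is also a unit clause — contradiction.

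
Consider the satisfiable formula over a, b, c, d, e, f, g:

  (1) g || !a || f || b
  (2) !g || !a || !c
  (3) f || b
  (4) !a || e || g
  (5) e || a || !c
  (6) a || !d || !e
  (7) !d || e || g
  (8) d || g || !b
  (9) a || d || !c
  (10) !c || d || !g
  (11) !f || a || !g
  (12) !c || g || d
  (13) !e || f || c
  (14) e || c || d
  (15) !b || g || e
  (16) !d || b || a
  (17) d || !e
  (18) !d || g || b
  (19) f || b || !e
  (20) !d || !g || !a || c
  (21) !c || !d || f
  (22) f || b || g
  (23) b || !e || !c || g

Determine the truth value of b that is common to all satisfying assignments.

Suppose b = false.
(f) alone gives f = true.
Branch on a: set a = true.
Branch on g: set g = false.
(e) alone gives e = true.
(d) alone gives d = true.
Now (!d) is unsatisfied and unit — conflict.
So g must be the other value — set g = true.
(!c) alone gives c = false.
(!d) alone gives d = false.
(e) alone gives e = true.
Now (!e) is unsatisfied and unit — conflict.
Neither g = true nor g = false works.
So a must be the other value — set a = false.
(!g) alone gives g = false.
(!d) alone gives d = false.
(!c) alone gives c = false.
(e) alone gives e = true.
Now (!e) is unsatisfied and unit — conflict.
Neither a = true nor a = false works.
So every satisfying assignment has b = True.

True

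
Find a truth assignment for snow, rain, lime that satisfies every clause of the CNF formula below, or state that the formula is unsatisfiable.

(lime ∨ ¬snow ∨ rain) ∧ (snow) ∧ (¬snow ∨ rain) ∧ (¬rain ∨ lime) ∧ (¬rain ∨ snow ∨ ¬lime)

Unit clause (snow) forces snow = True.
Unit clause (rain) forces rain = True.
Unit clause (lime) forces lime = True.
This assignment satisfies each clause.

snow: True, rain: True, lime: True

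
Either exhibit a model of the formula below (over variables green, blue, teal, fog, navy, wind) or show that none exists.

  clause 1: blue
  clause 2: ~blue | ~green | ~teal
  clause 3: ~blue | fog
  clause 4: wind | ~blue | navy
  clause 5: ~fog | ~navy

From the singleton clause (blue), blue = 1.
From the singleton clause (fog), fog = 1.
From the singleton clause (~navy), navy = 0.
From the singleton clause (wind), wind = 1.
Case green = 0:
Every clause is now satisfied; teal is unconstrained.

green: 0,  blue: 1,  teal: 1,  fog: 1,  navy: 0,  wind: 1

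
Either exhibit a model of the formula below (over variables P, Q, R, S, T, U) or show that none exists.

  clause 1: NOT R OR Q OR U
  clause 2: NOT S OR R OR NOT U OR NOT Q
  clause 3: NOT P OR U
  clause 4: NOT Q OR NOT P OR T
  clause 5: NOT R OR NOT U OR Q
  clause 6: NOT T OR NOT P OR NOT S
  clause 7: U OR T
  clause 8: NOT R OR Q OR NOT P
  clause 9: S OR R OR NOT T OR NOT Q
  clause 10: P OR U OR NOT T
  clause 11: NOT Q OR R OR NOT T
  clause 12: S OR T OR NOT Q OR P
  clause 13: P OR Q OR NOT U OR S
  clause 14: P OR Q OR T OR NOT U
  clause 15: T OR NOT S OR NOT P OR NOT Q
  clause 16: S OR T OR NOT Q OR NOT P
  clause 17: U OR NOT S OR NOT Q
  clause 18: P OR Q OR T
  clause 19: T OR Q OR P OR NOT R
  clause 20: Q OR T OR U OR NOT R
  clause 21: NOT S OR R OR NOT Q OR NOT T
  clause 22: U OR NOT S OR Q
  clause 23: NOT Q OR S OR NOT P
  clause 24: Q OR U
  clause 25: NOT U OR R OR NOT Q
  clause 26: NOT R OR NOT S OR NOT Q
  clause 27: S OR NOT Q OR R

P ↦ true; Q ↦ false; R ↦ false; S ↦ true; T ↦ false; U ↦ true

Try P = true.
Unit clause (U) forces U = true.
Try Q = false.
Unit clause (NOT R) forces R = false.
Try T = false.
All clauses hold; S can take either value.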